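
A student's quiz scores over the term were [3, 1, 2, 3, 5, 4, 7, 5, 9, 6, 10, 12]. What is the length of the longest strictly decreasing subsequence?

2

Negate each value so 'decreasing' becomes 'increasing', then run patience tails on the negated sequence:
-3 → extends → [-3]
-1 → extends → [-3, -1]
-2 → replaces -1 → [-3, -2]
-3 → already a tail → [-3, -2]
-5 → replaces -3 → [-5, -2]
-4 → replaces -2 → [-5, -4]
-7 → replaces -5 → [-7, -4]
-5 → replaces -4 → [-7, -5]
-9 → replaces -7 → [-9, -5]
-6 → replaces -5 → [-9, -6]
-10 → replaces -9 → [-10, -6]
-12 → replaces -10 → [-12, -6]
Two tails, so the longest strictly decreasing subsequence of the original has length 2.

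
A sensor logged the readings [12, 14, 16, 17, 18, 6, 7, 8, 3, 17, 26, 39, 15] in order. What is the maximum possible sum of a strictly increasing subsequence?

142

Let S[i] be the best sum of a strictly increasing subsequence ending at i:
i:       1   2   3   4   5   6   7   8   9  10  11  12  13
a[i]:   12  14  16  17  18   6   7   8   3  17  26  39  15
S:      12  26  42  59  77   6  13  21   3  59 103 142  41
Maximum is 142 (e.g. 12 + 14 + 16 + 17 + 18 + 26 + 39).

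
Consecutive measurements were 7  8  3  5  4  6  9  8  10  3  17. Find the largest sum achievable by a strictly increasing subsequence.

51

Let S[i] be the best sum of a strictly increasing subsequence ending at i:
i:      1  2  3  4  5  6  7  8  9 10 11
a[i]:   7  8  3  5  4  6  9  8 10  3 17
S:      7 15  3  8  7 14 24 22 34  3 51
Maximum is 51 (e.g. 7 + 8 + 9 + 10 + 17).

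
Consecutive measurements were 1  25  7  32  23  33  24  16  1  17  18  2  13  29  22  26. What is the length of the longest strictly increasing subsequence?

Track the smallest tail for each achievable length (strict):
1 → extends → [1]
25 → extends → [1, 25]
7 → replaces 25 → [1, 7]
32 → extends → [1, 7, 32]
23 → replaces 32 → [1, 7, 23]
33 → extends → [1, 7, 23, 33]
24 → replaces 33 → [1, 7, 23, 24]
16 → replaces 23 → [1, 7, 16, 24]
1 → already a tail → [1, 7, 16, 24]
17 → replaces 24 → [1, 7, 16, 17]
18 → extends → [1, 7, 16, 17, 18]
2 → replaces 7 → [1, 2, 16, 17, 18]
13 → replaces 16 → [1, 2, 13, 17, 18]
29 → extends → [1, 2, 13, 17, 18, 29]
22 → replaces 29 → [1, 2, 13, 17, 18, 22]
26 → extends → [1, 2, 13, 17, 18, 22, 26]
Seven tails, so the longest strictly increasing subsequence has length 7 (e.g. 1, 7, 16, 17, 18, 22, 26).

7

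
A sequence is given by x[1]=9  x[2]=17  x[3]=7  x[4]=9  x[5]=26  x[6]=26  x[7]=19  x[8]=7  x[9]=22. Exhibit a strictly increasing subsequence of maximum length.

Patience tails give the LIS length; then backtrack through the dp parents:
9 → extends → [9]
17 → extends → [9, 17]
7 → replaces 9 → [7, 17]
9 → replaces 17 → [7, 9]
26 → extends → [7, 9, 26]
26 → already a tail → [7, 9, 26]
19 → replaces 26 → [7, 9, 19]
7 → already a tail → [7, 9, 19]
22 → extends → [7, 9, 19, 22]
Length 4; one witness is 9, 17, 19, 22.

9, 17, 19, 22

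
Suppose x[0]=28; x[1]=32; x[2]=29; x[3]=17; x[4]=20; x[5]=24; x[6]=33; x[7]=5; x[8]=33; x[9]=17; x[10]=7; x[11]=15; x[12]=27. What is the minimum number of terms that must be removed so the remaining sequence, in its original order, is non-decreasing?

Fewest deletions = n − (longest non-decreasing subsequence).
Patience tails:
28 → extends → [28]
32 → extends → [28, 32]
29 → replaces 32 → [28, 29]
17 → replaces 28 → [17, 29]
20 → replaces 29 → [17, 20]
24 → extends → [17, 20, 24]
33 → extends → [17, 20, 24, 33]
5 → replaces 17 → [5, 20, 24, 33]
33 → extends → [5, 20, 24, 33, 33]
17 → replaces 20 → [5, 17, 24, 33, 33]
7 → replaces 17 → [5, 7, 24, 33, 33]
15 → replaces 24 → [5, 7, 15, 33, 33]
27 → replaces 33 → [5, 7, 15, 27, 33]
Longest non-decreasing subsequence has length 5, so deletions = 13 − 5 = 8.

8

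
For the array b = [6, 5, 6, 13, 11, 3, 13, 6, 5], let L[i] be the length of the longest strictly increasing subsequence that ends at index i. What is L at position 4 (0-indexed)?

dp[i] = 1 + max{dp[j] : j<i, b[j]<b[i]} (or 1 if no such j):
i:      0  1  2  3  4  5  6  7  8
b[i]:   6  5  6 13 11  3 13  6  5
dp:     1  1  2  3  3  1  4  2  2
At index 4 the value is 3.

3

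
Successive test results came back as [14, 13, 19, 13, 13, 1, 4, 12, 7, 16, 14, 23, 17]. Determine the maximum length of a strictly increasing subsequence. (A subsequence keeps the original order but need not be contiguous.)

Let dp[i] be the length of the longest such subsequence ending at index i:
i:      1  2  3  4  5  6  7  8  9 10 11 12 13
a[i]:  14 13 19 13 13  1  4 12  7 16 14 23 17
dp:     1  1  2  1  1  1  2  3  3  4  4  5  5
Maximum dp value is 5.

5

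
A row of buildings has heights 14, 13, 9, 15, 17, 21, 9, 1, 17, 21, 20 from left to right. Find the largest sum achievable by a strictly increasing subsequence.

67

Let S[i] be the best sum of a strictly increasing subsequence ending at i:
i:      1  2  3  4  5  6  7  8  9 10 11
a[i]:  14 13  9 15 17 21  9  1 17 21 20
S:     14 13  9 29 46 67  9  1 46 67 66
Maximum is 67 (e.g. 14 + 15 + 17 + 21).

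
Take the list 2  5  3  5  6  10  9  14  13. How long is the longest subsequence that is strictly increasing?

6

Track the smallest tail for each achievable length (strict):
2 → extends → [2]
5 → extends → [2, 5]
3 → replaces 5 → [2, 3]
5 → extends → [2, 3, 5]
6 → extends → [2, 3, 5, 6]
10 → extends → [2, 3, 5, 6, 10]
9 → replaces 10 → [2, 3, 5, 6, 9]
14 → extends → [2, 3, 5, 6, 9, 14]
13 → replaces 14 → [2, 3, 5, 6, 9, 13]
Six tails, so the longest strictly increasing subsequence has length 6 (e.g. 2, 3, 5, 6, 10, 14).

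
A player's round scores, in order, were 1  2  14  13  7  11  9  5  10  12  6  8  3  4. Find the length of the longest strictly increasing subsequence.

Track the smallest tail for each achievable length (strict):
1 → extends → [1]
2 → extends → [1, 2]
14 → extends → [1, 2, 14]
13 → replaces 14 → [1, 2, 13]
7 → replaces 13 → [1, 2, 7]
11 → extends → [1, 2, 7, 11]
9 → replaces 11 → [1, 2, 7, 9]
5 → replaces 7 → [1, 2, 5, 9]
10 → extends → [1, 2, 5, 9, 10]
12 → extends → [1, 2, 5, 9, 10, 12]
6 → replaces 9 → [1, 2, 5, 6, 10, 12]
8 → replaces 10 → [1, 2, 5, 6, 8, 12]
3 → replaces 5 → [1, 2, 3, 6, 8, 12]
4 → replaces 6 → [1, 2, 3, 4, 8, 12]
Six tails, so the longest strictly increasing subsequence has length 6 (e.g. 1, 2, 7, 9, 10, 12).

6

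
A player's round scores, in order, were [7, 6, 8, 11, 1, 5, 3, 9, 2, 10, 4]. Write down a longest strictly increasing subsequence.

7, 8, 9, 10

Patience tails give the LIS length; then backtrack through the dp parents:
7 → extends → [7]
6 → replaces 7 → [6]
8 → extends → [6, 8]
11 → extends → [6, 8, 11]
1 → replaces 6 → [1, 8, 11]
5 → replaces 8 → [1, 5, 11]
3 → replaces 5 → [1, 3, 11]
9 → replaces 11 → [1, 3, 9]
2 → replaces 3 → [1, 2, 9]
10 → extends → [1, 2, 9, 10]
4 → replaces 9 → [1, 2, 4, 10]
Length 4; one witness is 7, 8, 9, 10.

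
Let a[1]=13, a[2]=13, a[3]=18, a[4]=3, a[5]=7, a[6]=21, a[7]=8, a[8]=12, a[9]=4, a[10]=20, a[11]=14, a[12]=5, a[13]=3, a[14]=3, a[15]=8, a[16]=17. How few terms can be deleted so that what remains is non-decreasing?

Fewest deletions = n − (longest non-decreasing subsequence).
Patience tails:
13 → extends → [13]
13 → extends → [13, 13]
18 → extends → [13, 13, 18]
3 → replaces 13 → [3, 13, 18]
7 → replaces 13 → [3, 7, 18]
21 → extends → [3, 7, 18, 21]
8 → replaces 18 → [3, 7, 8, 21]
12 → replaces 21 → [3, 7, 8, 12]
4 → replaces 7 → [3, 4, 8, 12]
20 → extends → [3, 4, 8, 12, 20]
14 → replaces 20 → [3, 4, 8, 12, 14]
5 → replaces 8 → [3, 4, 5, 12, 14]
3 → replaces 4 → [3, 3, 5, 12, 14]
3 → replaces 5 → [3, 3, 3, 12, 14]
8 → replaces 12 → [3, 3, 3, 8, 14]
17 → extends → [3, 3, 3, 8, 14, 17]
Longest non-decreasing subsequence has length 6, so deletions = 16 − 6 = 10.

10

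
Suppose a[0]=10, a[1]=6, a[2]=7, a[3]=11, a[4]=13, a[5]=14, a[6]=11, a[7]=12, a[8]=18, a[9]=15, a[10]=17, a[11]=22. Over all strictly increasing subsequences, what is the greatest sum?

Let S[i] be the best sum of a strictly increasing subsequence ending at i:
i:       0   1   2   3   4   5   6   7   8   9  10  11
a[i]:   10   6   7  11  13  14  11  12  18  15  17  22
S:      10   6  13  24  37  51  24  36  69  66  83 105
Maximum is 105 (e.g. 6 + 7 + 11 + 13 + 14 + 15 + 17 + 22).

105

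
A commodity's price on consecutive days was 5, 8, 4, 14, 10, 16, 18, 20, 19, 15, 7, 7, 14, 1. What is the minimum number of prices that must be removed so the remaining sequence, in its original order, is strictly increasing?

Fewest deletions = n − (longest strictly increasing subsequence).
Patience tails:
5 → extends → [5]
8 → extends → [5, 8]
4 → replaces 5 → [4, 8]
14 → extends → [4, 8, 14]
10 → replaces 14 → [4, 8, 10]
16 → extends → [4, 8, 10, 16]
18 → extends → [4, 8, 10, 16, 18]
20 → extends → [4, 8, 10, 16, 18, 20]
19 → replaces 20 → [4, 8, 10, 16, 18, 19]
15 → replaces 16 → [4, 8, 10, 15, 18, 19]
7 → replaces 8 → [4, 7, 10, 15, 18, 19]
7 → already a tail → [4, 7, 10, 15, 18, 19]
14 → replaces 15 → [4, 7, 10, 14, 18, 19]
1 → replaces 4 → [1, 7, 10, 14, 18, 19]
Longest strictly increasing subsequence has length 6, so deletions = 14 − 6 = 8.

8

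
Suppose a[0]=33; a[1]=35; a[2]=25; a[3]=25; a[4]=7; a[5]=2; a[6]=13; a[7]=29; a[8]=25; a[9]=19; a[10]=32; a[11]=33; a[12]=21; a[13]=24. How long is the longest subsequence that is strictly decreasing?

Negate each value so 'decreasing' becomes 'increasing', then run patience tails on the negated sequence:
-33 → extends → [-33]
-35 → replaces -33 → [-35]
-25 → extends → [-35, -25]
-25 → already a tail → [-35, -25]
-7 → extends → [-35, -25, -7]
-2 → extends → [-35, -25, -7, -2]
-13 → replaces -7 → [-35, -25, -13, -2]
-29 → replaces -25 → [-35, -29, -13, -2]
-25 → replaces -13 → [-35, -29, -25, -2]
-19 → replaces -2 → [-35, -29, -25, -19]
-32 → replaces -29 → [-35, -32, -25, -19]
-33 → replaces -32 → [-35, -33, -25, -19]
-21 → replaces -19 → [-35, -33, -25, -21]
-24 → replaces -21 → [-35, -33, -25, -24]
Four tails, so the longest strictly decreasing subsequence of the original has length 4.

4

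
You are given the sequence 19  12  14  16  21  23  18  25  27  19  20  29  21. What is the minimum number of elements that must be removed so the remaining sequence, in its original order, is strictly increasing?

5

Fewest deletions = n − (longest strictly increasing subsequence).
i:      1  2  3  4  5  6  7  8  9 10 11 12 13
a[i]:  19 12 14 16 21 23 18 25 27 19 20 29 21
dp:     1  1  2  3  4  5  4  6  7  5  6  8  7
max dp = 8, so deletions = 13 − 8 = 5.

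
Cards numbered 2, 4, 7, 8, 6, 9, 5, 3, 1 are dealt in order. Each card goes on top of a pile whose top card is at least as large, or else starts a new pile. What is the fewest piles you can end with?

Place each on the leftmost legal pile:
2 → new pile 1 (tops now [2])
4 → new pile 2 (tops now [2, 4])
7 → new pile 3 (tops now [2, 4, 7])
8 → new pile 4 (tops now [2, 4, 7, 8])
6 → pile 3 (tops now [2, 4, 6, 8])
9 → new pile 5 (tops now [2, 4, 6, 8, 9])
5 → pile 3 (tops now [2, 4, 5, 8, 9])
3 → pile 2 (tops now [2, 3, 5, 8, 9])
1 → pile 1 (tops now [1, 3, 5, 8, 9])
Five piles.

5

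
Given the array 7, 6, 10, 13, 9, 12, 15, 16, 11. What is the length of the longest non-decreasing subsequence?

Track the smallest tail for each achievable length (allowing ties):
7 → extends → [7]
6 → replaces 7 → [6]
10 → extends → [6, 10]
13 → extends → [6, 10, 13]
9 → replaces 10 → [6, 9, 13]
12 → replaces 13 → [6, 9, 12]
15 → extends → [6, 9, 12, 15]
16 → extends → [6, 9, 12, 15, 16]
11 → replaces 12 → [6, 9, 11, 15, 16]
Five tails, so the longest non-decreasing subsequence has length 5 (e.g. 7, 10, 13, 15, 16).

5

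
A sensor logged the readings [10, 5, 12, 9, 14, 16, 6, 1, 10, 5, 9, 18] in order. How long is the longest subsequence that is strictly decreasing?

Let dp[i] be the longest strictly decreasing subsequence ending at i:
i:      1  2  3  4  5  6  7  8  9 10 11 12
a[i]:  10  5 12  9 14 16  6  1 10  5  9 18
dp:     1  2  1  2  1  1  3  4  2  4  3  1
Maximum is 4.

4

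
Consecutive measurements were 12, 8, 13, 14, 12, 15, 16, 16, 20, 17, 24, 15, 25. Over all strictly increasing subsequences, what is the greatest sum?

Let S[i] be the best sum of a strictly increasing subsequence ending at i:
i:       1   2   3   4   5   6   7   8   9  10  11  12  13
a[i]:   12   8  13  14  12  15  16  16  20  17  24  15  25
S:      12   8  25  39  20  54  70  70  90  87 114  54 139
Maximum is 139 (e.g. 12 + 13 + 14 + 15 + 16 + 20 + 24 + 25).

139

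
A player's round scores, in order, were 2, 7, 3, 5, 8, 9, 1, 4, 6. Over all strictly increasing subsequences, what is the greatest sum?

Let S[i] be the best sum of a strictly increasing subsequence ending at i:
i:      1  2  3  4  5  6  7  8  9
a[i]:   2  7  3  5  8  9  1  4  6
S:      2  9  5 10 18 27  1  9 16
Maximum is 27 (e.g. 2 + 3 + 5 + 8 + 9).

27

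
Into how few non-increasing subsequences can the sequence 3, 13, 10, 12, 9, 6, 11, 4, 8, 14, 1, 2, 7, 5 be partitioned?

Place each on the leftmost legal pile:
3 → new pile 1 (tops now [3])
13 → new pile 2 (tops now [3, 13])
10 → pile 2 (tops now [3, 10])
12 → new pile 3 (tops now [3, 10, 12])
9 → pile 2 (tops now [3, 9, 12])
6 → pile 2 (tops now [3, 6, 12])
11 → pile 3 (tops now [3, 6, 11])
4 → pile 2 (tops now [3, 4, 11])
8 → pile 3 (tops now [3, 4, 8])
14 → new pile 4 (tops now [3, 4, 8, 14])
1 → pile 1 (tops now [1, 4, 8, 14])
2 → pile 2 (tops now [1, 2, 8, 14])
7 → pile 3 (tops now [1, 2, 7, 14])
5 → pile 3 (tops now [1, 2, 5, 14])
Four piles.

4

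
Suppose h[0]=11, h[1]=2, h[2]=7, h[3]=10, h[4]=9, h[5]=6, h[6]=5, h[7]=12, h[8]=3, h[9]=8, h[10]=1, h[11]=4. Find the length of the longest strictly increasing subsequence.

4

Track the smallest tail for each achievable length (strict):
11 → extends → [11]
2 → replaces 11 → [2]
7 → extends → [2, 7]
10 → extends → [2, 7, 10]
9 → replaces 10 → [2, 7, 9]
6 → replaces 7 → [2, 6, 9]
5 → replaces 6 → [2, 5, 9]
12 → extends → [2, 5, 9, 12]
3 → replaces 5 → [2, 3, 9, 12]
8 → replaces 9 → [2, 3, 8, 12]
1 → replaces 2 → [1, 3, 8, 12]
4 → replaces 8 → [1, 3, 4, 12]
Four tails, so the longest strictly increasing subsequence has length 4 (e.g. 2, 7, 10, 12).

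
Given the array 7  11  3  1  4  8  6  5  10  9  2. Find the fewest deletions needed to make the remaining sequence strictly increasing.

7

Fewest deletions = n − (longest strictly increasing subsequence).
Patience tails:
7 → extends → [7]
11 → extends → [7, 11]
3 → replaces 7 → [3, 11]
1 → replaces 3 → [1, 11]
4 → replaces 11 → [1, 4]
8 → extends → [1, 4, 8]
6 → replaces 8 → [1, 4, 6]
5 → replaces 6 → [1, 4, 5]
10 → extends → [1, 4, 5, 10]
9 → replaces 10 → [1, 4, 5, 9]
2 → replaces 4 → [1, 2, 5, 9]
Longest strictly increasing subsequence has length 4, so deletions = 11 − 4 = 7.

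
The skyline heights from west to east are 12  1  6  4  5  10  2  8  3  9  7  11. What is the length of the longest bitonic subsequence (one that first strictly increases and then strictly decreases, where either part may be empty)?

6

inc[i] = longest strictly increasing subsequence ending at i; dec[i] = longest strictly decreasing subsequence starting at i:
i:      1  2  3  4  5  6  7  8  9 10 11 12
a[i]:  12  1  6  4  5 10  2  8  3  9  7 11
inc:    1  1  2  2  3  4  2  4  3  5  4  6
dec:    4  1  3  2  2  3  1  2  1  2  1  1
Best peak at i=6 (value 10): inc=4, dec=3, length 4+3−1 = 6.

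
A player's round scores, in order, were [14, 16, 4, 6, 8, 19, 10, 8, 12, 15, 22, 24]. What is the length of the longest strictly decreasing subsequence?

Negate each value so 'decreasing' becomes 'increasing', then run patience tails on the negated sequence:
-14 → extends → [-14]
-16 → replaces -14 → [-16]
-4 → extends → [-16, -4]
-6 → replaces -4 → [-16, -6]
-8 → replaces -6 → [-16, -8]
-19 → replaces -16 → [-19, -8]
-10 → replaces -8 → [-19, -10]
-8 → extends → [-19, -10, -8]
-12 → replaces -10 → [-19, -12, -8]
-15 → replaces -12 → [-19, -15, -8]
-22 → replaces -19 → [-22, -15, -8]
-24 → replaces -22 → [-24, -15, -8]
Three tails, so the longest strictly decreasing subsequence of the original has length 3.

3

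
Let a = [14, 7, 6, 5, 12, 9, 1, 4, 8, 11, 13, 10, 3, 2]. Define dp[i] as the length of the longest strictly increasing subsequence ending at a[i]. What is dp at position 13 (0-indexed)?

2

dp[i] = 1 + max{dp[j] : j<i, a[j]<a[i]} (or 1 if no such j):
i:      0  1  2  3  4  5  6  7  8  9 10 11 12 13
a[i]:  14  7  6  5 12  9  1  4  8 11 13 10  3  2
dp:     1  1  1  1  2  2  1  2  3  4  5  4  2  2
At index 13 the value is 2.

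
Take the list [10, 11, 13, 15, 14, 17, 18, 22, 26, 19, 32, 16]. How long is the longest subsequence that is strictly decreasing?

3

Let dp[i] be the longest strictly decreasing subsequence ending at i:
i:      1  2  3  4  5  6  7  8  9 10 11 12
a[i]:  10 11 13 15 14 17 18 22 26 19 32 16
dp:     1  1  1  1  2  1  1  1  1  2  1  3
Maximum is 3.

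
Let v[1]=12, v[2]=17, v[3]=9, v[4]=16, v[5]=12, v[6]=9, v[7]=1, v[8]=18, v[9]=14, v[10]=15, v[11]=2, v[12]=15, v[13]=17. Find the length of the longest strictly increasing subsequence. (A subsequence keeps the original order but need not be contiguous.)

5

Track the smallest tail for each achievable length (strict):
12 → extends → [12]
17 → extends → [12, 17]
9 → replaces 12 → [9, 17]
16 → replaces 17 → [9, 16]
12 → replaces 16 → [9, 12]
9 → already a tail → [9, 12]
1 → replaces 9 → [1, 12]
18 → extends → [1, 12, 18]
14 → replaces 18 → [1, 12, 14]
15 → extends → [1, 12, 14, 15]
2 → replaces 12 → [1, 2, 14, 15]
15 → already a tail → [1, 2, 14, 15]
17 → extends → [1, 2, 14, 15, 17]
Five tails, so the longest strictly increasing subsequence has length 5 (e.g. 9, 12, 14, 15, 17).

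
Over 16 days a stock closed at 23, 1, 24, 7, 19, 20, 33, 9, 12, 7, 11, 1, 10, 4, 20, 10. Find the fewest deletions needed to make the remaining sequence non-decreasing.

11

Fewest deletions = n − (longest non-decreasing subsequence).
Patience tails:
23 → extends → [23]
1 → replaces 23 → [1]
24 → extends → [1, 24]
7 → replaces 24 → [1, 7]
19 → extends → [1, 7, 19]
20 → extends → [1, 7, 19, 20]
33 → extends → [1, 7, 19, 20, 33]
9 → replaces 19 → [1, 7, 9, 20, 33]
12 → replaces 20 → [1, 7, 9, 12, 33]
7 → replaces 9 → [1, 7, 7, 12, 33]
11 → replaces 12 → [1, 7, 7, 11, 33]
1 → replaces 7 → [1, 1, 7, 11, 33]
10 → replaces 11 → [1, 1, 7, 10, 33]
4 → replaces 7 → [1, 1, 4, 10, 33]
20 → replaces 33 → [1, 1, 4, 10, 20]
10 → replaces 20 → [1, 1, 4, 10, 10]
Longest non-decreasing subsequence has length 5, so deletions = 16 − 5 = 11.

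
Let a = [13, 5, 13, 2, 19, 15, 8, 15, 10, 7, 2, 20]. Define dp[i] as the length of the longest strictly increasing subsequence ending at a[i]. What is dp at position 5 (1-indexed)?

3

dp[i] = 1 + max{dp[j] : j<i, a[j]<a[i]} (or 1 if no such j):
i:      1  2  3  4  5  6  7  8  9 10 11 12
a[i]:  13  5 13  2 19 15  8 15 10  7  2 20
dp:     1  1  2  1  3  3  2  3  3  2  1  4
At index 5 the value is 3.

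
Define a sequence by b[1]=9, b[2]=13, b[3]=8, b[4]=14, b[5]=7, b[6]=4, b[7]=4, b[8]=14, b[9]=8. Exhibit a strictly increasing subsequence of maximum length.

9, 13, 14

Patience tails give the LIS length; then backtrack through the dp parents:
9 → extends → [9]
13 → extends → [9, 13]
8 → replaces 9 → [8, 13]
14 → extends → [8, 13, 14]
7 → replaces 8 → [7, 13, 14]
4 → replaces 7 → [4, 13, 14]
4 → already a tail → [4, 13, 14]
14 → already a tail → [4, 13, 14]
8 → replaces 13 → [4, 8, 14]
Length 3; one witness is 9, 13, 14.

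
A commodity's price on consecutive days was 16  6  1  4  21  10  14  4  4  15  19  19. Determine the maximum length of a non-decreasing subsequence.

Track the smallest tail for each achievable length (allowing ties):
16 → extends → [16]
6 → replaces 16 → [6]
1 → replaces 6 → [1]
4 → extends → [1, 4]
21 → extends → [1, 4, 21]
10 → replaces 21 → [1, 4, 10]
14 → extends → [1, 4, 10, 14]
4 → replaces 10 → [1, 4, 4, 14]
4 → replaces 14 → [1, 4, 4, 4]
15 → extends → [1, 4, 4, 4, 15]
19 → extends → [1, 4, 4, 4, 15, 19]
19 → extends → [1, 4, 4, 4, 15, 19, 19]
Seven tails, so the longest non-decreasing subsequence has length 7 (e.g. 1, 4, 10, 14, 15, 19, 19).

7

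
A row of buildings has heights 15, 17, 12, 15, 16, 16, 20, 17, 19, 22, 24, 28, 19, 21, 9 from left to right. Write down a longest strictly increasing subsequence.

12, 15, 16, 17, 19, 22, 24, 28

Patience tails give the LIS length; then backtrack through the dp parents:
15 → extends → [15]
17 → extends → [15, 17]
12 → replaces 15 → [12, 17]
15 → replaces 17 → [12, 15]
16 → extends → [12, 15, 16]
16 → already a tail → [12, 15, 16]
20 → extends → [12, 15, 16, 20]
17 → replaces 20 → [12, 15, 16, 17]
19 → extends → [12, 15, 16, 17, 19]
22 → extends → [12, 15, 16, 17, 19, 22]
24 → extends → [12, 15, 16, 17, 19, 22, 24]
28 → extends → [12, 15, 16, 17, 19, 22, 24, 28]
19 → already a tail → [12, 15, 16, 17, 19, 22, 24, 28]
21 → replaces 22 → [12, 15, 16, 17, 19, 21, 24, 28]
9 → replaces 12 → [9, 15, 16, 17, 19, 21, 24, 28]
Length 8; one witness is 12, 15, 16, 17, 19, 22, 24, 28.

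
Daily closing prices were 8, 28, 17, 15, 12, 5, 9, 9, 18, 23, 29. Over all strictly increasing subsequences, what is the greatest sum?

95

Let S[i] be the best sum of a strictly increasing subsequence ending at i:
i:      1  2  3  4  5  6  7  8  9 10 11
a[i]:   8 28 17 15 12  5  9  9 18 23 29
S:      8 36 25 23 20  5 17 17 43 66 95
Maximum is 95 (e.g. 8 + 17 + 18 + 23 + 29).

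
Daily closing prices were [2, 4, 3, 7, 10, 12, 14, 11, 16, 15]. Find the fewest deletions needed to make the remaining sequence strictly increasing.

Fewest deletions = n − (longest strictly increasing subsequence).
Patience tails:
2 → extends → [2]
4 → extends → [2, 4]
3 → replaces 4 → [2, 3]
7 → extends → [2, 3, 7]
10 → extends → [2, 3, 7, 10]
12 → extends → [2, 3, 7, 10, 12]
14 → extends → [2, 3, 7, 10, 12, 14]
11 → replaces 12 → [2, 3, 7, 10, 11, 14]
16 → extends → [2, 3, 7, 10, 11, 14, 16]
15 → replaces 16 → [2, 3, 7, 10, 11, 14, 15]
Longest strictly increasing subsequence has length 7, so deletions = 10 − 7 = 3.

3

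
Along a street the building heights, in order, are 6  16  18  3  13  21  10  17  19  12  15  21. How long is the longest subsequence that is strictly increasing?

Track the smallest tail for each achievable length (strict):
6 → extends → [6]
16 → extends → [6, 16]
18 → extends → [6, 16, 18]
3 → replaces 6 → [3, 16, 18]
13 → replaces 16 → [3, 13, 18]
21 → extends → [3, 13, 18, 21]
10 → replaces 13 → [3, 10, 18, 21]
17 → replaces 18 → [3, 10, 17, 21]
19 → replaces 21 → [3, 10, 17, 19]
12 → replaces 17 → [3, 10, 12, 19]
15 → replaces 19 → [3, 10, 12, 15]
21 → extends → [3, 10, 12, 15, 21]
Five tails, so the longest strictly increasing subsequence has length 5 (e.g. 6, 16, 18, 19, 21).

5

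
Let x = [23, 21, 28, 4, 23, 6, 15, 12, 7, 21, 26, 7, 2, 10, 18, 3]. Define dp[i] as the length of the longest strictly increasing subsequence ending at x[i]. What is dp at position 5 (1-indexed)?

dp[i] = 1 + max{dp[j] : j<i, x[j]<x[i]} (or 1 if no such j):
i:      1  2  3  4  5  6  7  8  9 10 11 12 13 14 15 16
x[i]:  23 21 28  4 23  6 15 12  7 21 26  7  2 10 18  3
dp:     1  1  2  1  2  2  3  3  3  4  5  3  1  4  5  2
At index 5 the value is 2.

2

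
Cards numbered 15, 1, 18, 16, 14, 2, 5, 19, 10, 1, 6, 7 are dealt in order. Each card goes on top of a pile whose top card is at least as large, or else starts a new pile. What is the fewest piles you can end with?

5

Place each on the leftmost legal pile:
15 → new pile 1 (tops now [15])
1 → pile 1 (tops now [1])
18 → new pile 2 (tops now [1, 18])
16 → pile 2 (tops now [1, 16])
14 → pile 2 (tops now [1, 14])
2 → pile 2 (tops now [1, 2])
5 → new pile 3 (tops now [1, 2, 5])
19 → new pile 4 (tops now [1, 2, 5, 19])
10 → pile 4 (tops now [1, 2, 5, 10])
1 → pile 1 (tops now [1, 2, 5, 10])
6 → pile 4 (tops now [1, 2, 5, 6])
7 → new pile 5 (tops now [1, 2, 5, 6, 7])
Five piles.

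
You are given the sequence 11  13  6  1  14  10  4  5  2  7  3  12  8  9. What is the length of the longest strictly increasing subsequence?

Track the smallest tail for each achievable length (strict):
11 → extends → [11]
13 → extends → [11, 13]
6 → replaces 11 → [6, 13]
1 → replaces 6 → [1, 13]
14 → extends → [1, 13, 14]
10 → replaces 13 → [1, 10, 14]
4 → replaces 10 → [1, 4, 14]
5 → replaces 14 → [1, 4, 5]
2 → replaces 4 → [1, 2, 5]
7 → extends → [1, 2, 5, 7]
3 → replaces 5 → [1, 2, 3, 7]
12 → extends → [1, 2, 3, 7, 12]
8 → replaces 12 → [1, 2, 3, 7, 8]
9 → extends → [1, 2, 3, 7, 8, 9]
Six tails, so the longest strictly increasing subsequence has length 6 (e.g. 1, 4, 5, 7, 8, 9).

6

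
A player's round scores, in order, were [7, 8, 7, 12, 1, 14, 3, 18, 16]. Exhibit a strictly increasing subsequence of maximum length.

7, 8, 12, 14, 18

Patience tails give the LIS length; then backtrack through the dp parents:
7 → extends → [7]
8 → extends → [7, 8]
7 → already a tail → [7, 8]
12 → extends → [7, 8, 12]
1 → replaces 7 → [1, 8, 12]
14 → extends → [1, 8, 12, 14]
3 → replaces 8 → [1, 3, 12, 14]
18 → extends → [1, 3, 12, 14, 18]
16 → replaces 18 → [1, 3, 12, 14, 16]
Length 5; one witness is 7, 8, 12, 14, 18.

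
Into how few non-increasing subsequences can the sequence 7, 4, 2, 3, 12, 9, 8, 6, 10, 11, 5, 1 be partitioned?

The minimum number of non-increasing subsequences covering a sequence equals the length of its longest strictly increasing subsequence.
LIS length is 5 (e.g. 2, 3, 9, 10, 11), so 5 piles are needed.

5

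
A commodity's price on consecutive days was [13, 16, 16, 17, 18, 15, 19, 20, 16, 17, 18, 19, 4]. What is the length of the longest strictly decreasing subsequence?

Let dp[i] be the longest strictly decreasing subsequence ending at i:
i:      1  2  3  4  5  6  7  8  9 10 11 12 13
a[i]:  13 16 16 17 18 15 19 20 16 17 18 19  4
dp:     1  1  1  1  1  2  1  1  2  2  2  2  3
Maximum is 3.

3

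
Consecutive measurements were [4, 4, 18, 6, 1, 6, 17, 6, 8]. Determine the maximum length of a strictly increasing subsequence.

Track the smallest tail for each achievable length (strict):
4 → extends → [4]
4 → already a tail → [4]
18 → extends → [4, 18]
6 → replaces 18 → [4, 6]
1 → replaces 4 → [1, 6]
6 → already a tail → [1, 6]
17 → extends → [1, 6, 17]
6 → already a tail → [1, 6, 17]
8 → replaces 17 → [1, 6, 8]
Three tails, so the longest strictly increasing subsequence has length 3 (e.g. 4, 6, 17).

3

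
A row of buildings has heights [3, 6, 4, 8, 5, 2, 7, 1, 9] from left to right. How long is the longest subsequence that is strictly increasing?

5

Track the smallest tail for each achievable length (strict):
3 → extends → [3]
6 → extends → [3, 6]
4 → replaces 6 → [3, 4]
8 → extends → [3, 4, 8]
5 → replaces 8 → [3, 4, 5]
2 → replaces 3 → [2, 4, 5]
7 → extends → [2, 4, 5, 7]
1 → replaces 2 → [1, 4, 5, 7]
9 → extends → [1, 4, 5, 7, 9]
Five tails, so the longest strictly increasing subsequence has length 5 (e.g. 3, 4, 5, 7, 9).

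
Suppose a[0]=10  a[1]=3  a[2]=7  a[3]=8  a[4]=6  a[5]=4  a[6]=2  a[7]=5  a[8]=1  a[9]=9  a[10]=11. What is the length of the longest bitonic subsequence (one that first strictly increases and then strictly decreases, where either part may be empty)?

7

inc[i] = longest strictly increasing subsequence ending at i; dec[i] = longest strictly decreasing subsequence starting at i:
i:      0  1  2  3  4  5  6  7  8  9 10
a[i]:  10  3  7  8  6  4  2  5  1  9 11
inc:    1  1  2  3  2  2  1  3  1  4  5
dec:    6  3  5  5  4  3  2  2  1  1  1
Best peak at i=3 (value 8): inc=3, dec=5, length 3+5−1 = 7.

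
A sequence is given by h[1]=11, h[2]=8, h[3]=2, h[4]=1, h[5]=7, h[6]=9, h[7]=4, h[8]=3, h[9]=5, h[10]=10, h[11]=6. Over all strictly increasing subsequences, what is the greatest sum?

28

Let S[i] be the best sum of a strictly increasing subsequence ending at i:
i:      1  2  3  4  5  6  7  8  9 10 11
h[i]:  11  8  2  1  7  9  4  3  5 10  6
S:     11  8  2  1  9 18  6  5 11 28 17
Maximum is 28 (e.g. 2 + 7 + 9 + 10).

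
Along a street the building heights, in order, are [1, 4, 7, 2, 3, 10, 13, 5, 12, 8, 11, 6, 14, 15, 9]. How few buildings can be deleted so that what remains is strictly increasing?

7

Fewest deletions = n − (longest strictly increasing subsequence).
Patience tails:
1 → extends → [1]
4 → extends → [1, 4]
7 → extends → [1, 4, 7]
2 → replaces 4 → [1, 2, 7]
3 → replaces 7 → [1, 2, 3]
10 → extends → [1, 2, 3, 10]
13 → extends → [1, 2, 3, 10, 13]
5 → replaces 10 → [1, 2, 3, 5, 13]
12 → replaces 13 → [1, 2, 3, 5, 12]
8 → replaces 12 → [1, 2, 3, 5, 8]
11 → extends → [1, 2, 3, 5, 8, 11]
6 → replaces 8 → [1, 2, 3, 5, 6, 11]
14 → extends → [1, 2, 3, 5, 6, 11, 14]
15 → extends → [1, 2, 3, 5, 6, 11, 14, 15]
9 → replaces 11 → [1, 2, 3, 5, 6, 9, 14, 15]
Longest strictly increasing subsequence has length 8, so deletions = 15 − 8 = 7.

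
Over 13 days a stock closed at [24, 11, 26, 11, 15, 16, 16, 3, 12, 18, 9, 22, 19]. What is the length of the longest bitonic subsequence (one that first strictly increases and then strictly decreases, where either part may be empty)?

inc[i] = longest strictly increasing subsequence ending at i; dec[i] = longest strictly decreasing subsequence starting at i:
i:      1  2  3  4  5  6  7  8  9 10 11 12 13
a[i]:  24 11 26 11 15 16 16  3 12 18  9 22 19
inc:    1  1  2  1  2  3  3  1  2  4  2  5  5
dec:    4  2  4  2  3  3  3  1  2  2  1  2  1
Best peak at i=12 (value 22): inc=5, dec=2, length 5+2−1 = 6.

6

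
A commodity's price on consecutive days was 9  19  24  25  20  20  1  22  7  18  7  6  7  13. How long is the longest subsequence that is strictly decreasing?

5

Negate each value so 'decreasing' becomes 'increasing', then run patience tails on the negated sequence:
-9 → extends → [-9]
-19 → replaces -9 → [-19]
-24 → replaces -19 → [-24]
-25 → replaces -24 → [-25]
-20 → extends → [-25, -20]
-20 → already a tail → [-25, -20]
-1 → extends → [-25, -20, -1]
-22 → replaces -20 → [-25, -22, -1]
-7 → replaces -1 → [-25, -22, -7]
-18 → replaces -7 → [-25, -22, -18]
-7 → extends → [-25, -22, -18, -7]
-6 → extends → [-25, -22, -18, -7, -6]
-7 → already a tail → [-25, -22, -18, -7, -6]
-13 → replaces -7 → [-25, -22, -18, -13, -6]
Five tails, so the longest strictly decreasing subsequence of the original has length 5.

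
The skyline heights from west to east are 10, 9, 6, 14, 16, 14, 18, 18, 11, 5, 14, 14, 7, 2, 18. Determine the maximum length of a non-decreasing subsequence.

Let dp[i] be the length of the longest such subsequence ending at index i:
i:      1  2  3  4  5  6  7  8  9 10 11 12 13 14 15
a[i]:  10  9  6 14 16 14 18 18 11  5 14 14  7  2 18
dp:     1  1  1  2  3  3  4  5  2  1  4  5  2  1  6
Maximum dp value is 6.

6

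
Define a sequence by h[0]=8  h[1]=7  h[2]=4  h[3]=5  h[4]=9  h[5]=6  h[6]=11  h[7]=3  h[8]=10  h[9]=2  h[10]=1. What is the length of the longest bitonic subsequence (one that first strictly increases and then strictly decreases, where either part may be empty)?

7

inc[i] = longest strictly increasing subsequence ending at i; dec[i] = longest strictly decreasing subsequence starting at i:
i:      0  1  2  3  4  5  6  7  8  9 10
h[i]:   8  7  4  5  9  6 11  3 10  2  1
inc:    1  1  1  2  3  3  4  1  4  1  1
dec:    6  5  4  4  5  4  4  3  3  2  1
Best peak at i=4 (value 9): inc=3, dec=5, length 3+5−1 = 7.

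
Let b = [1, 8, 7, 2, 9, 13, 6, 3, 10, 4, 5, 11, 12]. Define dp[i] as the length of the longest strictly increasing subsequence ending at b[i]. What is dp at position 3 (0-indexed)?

2

dp[i] = 1 + max{dp[j] : j<i, b[j]<b[i]} (or 1 if no such j):
i:      0  1  2  3  4  5  6  7  8  9 10 11 12
b[i]:   1  8  7  2  9 13  6  3 10  4  5 11 12
dp:     1  2  2  2  3  4  3  3  4  4  5  6  7
At index 3 the value is 2.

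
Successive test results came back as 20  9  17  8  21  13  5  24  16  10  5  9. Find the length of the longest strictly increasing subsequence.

4

Track the smallest tail for each achievable length (strict):
20 → extends → [20]
9 → replaces 20 → [9]
17 → extends → [9, 17]
8 → replaces 9 → [8, 17]
21 → extends → [8, 17, 21]
13 → replaces 17 → [8, 13, 21]
5 → replaces 8 → [5, 13, 21]
24 → extends → [5, 13, 21, 24]
16 → replaces 21 → [5, 13, 16, 24]
10 → replaces 13 → [5, 10, 16, 24]
5 → already a tail → [5, 10, 16, 24]
9 → replaces 10 → [5, 9, 16, 24]
Four tails, so the longest strictly increasing subsequence has length 4 (e.g. 9, 17, 21, 24).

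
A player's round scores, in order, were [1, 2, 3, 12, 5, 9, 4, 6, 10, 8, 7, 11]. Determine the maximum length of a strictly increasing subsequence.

7

Track the smallest tail for each achievable length (strict):
1 → extends → [1]
2 → extends → [1, 2]
3 → extends → [1, 2, 3]
12 → extends → [1, 2, 3, 12]
5 → replaces 12 → [1, 2, 3, 5]
9 → extends → [1, 2, 3, 5, 9]
4 → replaces 5 → [1, 2, 3, 4, 9]
6 → replaces 9 → [1, 2, 3, 4, 6]
10 → extends → [1, 2, 3, 4, 6, 10]
8 → replaces 10 → [1, 2, 3, 4, 6, 8]
7 → replaces 8 → [1, 2, 3, 4, 6, 7]
11 → extends → [1, 2, 3, 4, 6, 7, 11]
Seven tails, so the longest strictly increasing subsequence has length 7 (e.g. 1, 2, 3, 5, 9, 10, 11).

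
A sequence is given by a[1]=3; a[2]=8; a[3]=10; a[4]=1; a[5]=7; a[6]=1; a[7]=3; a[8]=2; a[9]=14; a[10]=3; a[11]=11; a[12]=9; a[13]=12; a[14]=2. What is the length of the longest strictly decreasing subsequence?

4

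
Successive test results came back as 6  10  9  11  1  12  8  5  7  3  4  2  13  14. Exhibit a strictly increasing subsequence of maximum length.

6, 10, 11, 12, 13, 14

Patience tails give the LIS length; then backtrack through the dp parents:
6 → extends → [6]
10 → extends → [6, 10]
9 → replaces 10 → [6, 9]
11 → extends → [6, 9, 11]
1 → replaces 6 → [1, 9, 11]
12 → extends → [1, 9, 11, 12]
8 → replaces 9 → [1, 8, 11, 12]
5 → replaces 8 → [1, 5, 11, 12]
7 → replaces 11 → [1, 5, 7, 12]
3 → replaces 5 → [1, 3, 7, 12]
4 → replaces 7 → [1, 3, 4, 12]
2 → replaces 3 → [1, 2, 4, 12]
13 → extends → [1, 2, 4, 12, 13]
14 → extends → [1, 2, 4, 12, 13, 14]
Length 6; one witness is 6, 10, 11, 12, 13, 14.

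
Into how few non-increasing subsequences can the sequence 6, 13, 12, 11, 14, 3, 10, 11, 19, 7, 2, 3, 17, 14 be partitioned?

4

Place each on the leftmost legal pile:
6 → new pile 1 (tops now [6])
13 → new pile 2 (tops now [6, 13])
12 → pile 2 (tops now [6, 12])
11 → pile 2 (tops now [6, 11])
14 → new pile 3 (tops now [6, 11, 14])
3 → pile 1 (tops now [3, 11, 14])
10 → pile 2 (tops now [3, 10, 14])
11 → pile 3 (tops now [3, 10, 11])
19 → new pile 4 (tops now [3, 10, 11, 19])
7 → pile 2 (tops now [3, 7, 11, 19])
2 → pile 1 (tops now [2, 7, 11, 19])
3 → pile 2 (tops now [2, 3, 11, 19])
17 → pile 4 (tops now [2, 3, 11, 17])
14 → pile 4 (tops now [2, 3, 11, 14])
Four piles.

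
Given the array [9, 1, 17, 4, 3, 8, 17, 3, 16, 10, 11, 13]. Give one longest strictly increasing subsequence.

1, 4, 8, 10, 11, 13

Patience tails give the LIS length; then backtrack through the dp parents:
9 → extends → [9]
1 → replaces 9 → [1]
17 → extends → [1, 17]
4 → replaces 17 → [1, 4]
3 → replaces 4 → [1, 3]
8 → extends → [1, 3, 8]
17 → extends → [1, 3, 8, 17]
3 → already a tail → [1, 3, 8, 17]
16 → replaces 17 → [1, 3, 8, 16]
10 → replaces 16 → [1, 3, 8, 10]
11 → extends → [1, 3, 8, 10, 11]
13 → extends → [1, 3, 8, 10, 11, 13]
Length 6; one witness is 1, 4, 8, 10, 11, 13.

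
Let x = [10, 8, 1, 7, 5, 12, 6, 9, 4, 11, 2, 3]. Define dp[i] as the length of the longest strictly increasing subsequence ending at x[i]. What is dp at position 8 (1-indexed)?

4

dp[i] = 1 + max{dp[j] : j<i, x[j]<x[i]} (or 1 if no such j):
i:      1  2  3  4  5  6  7  8  9 10 11 12
x[i]:  10  8  1  7  5 12  6  9  4 11  2  3
dp:     1  1  1  2  2  3  3  4  2  5  2  3
At index 8 the value is 4.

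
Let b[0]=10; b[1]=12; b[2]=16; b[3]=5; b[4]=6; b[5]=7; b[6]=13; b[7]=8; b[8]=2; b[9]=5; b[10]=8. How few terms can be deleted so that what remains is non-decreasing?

6

Fewest deletions = n − (longest non-decreasing subsequence).
Patience tails:
10 → extends → [10]
12 → extends → [10, 12]
16 → extends → [10, 12, 16]
5 → replaces 10 → [5, 12, 16]
6 → replaces 12 → [5, 6, 16]
7 → replaces 16 → [5, 6, 7]
13 → extends → [5, 6, 7, 13]
8 → replaces 13 → [5, 6, 7, 8]
2 → replaces 5 → [2, 6, 7, 8]
5 → replaces 6 → [2, 5, 7, 8]
8 → extends → [2, 5, 7, 8, 8]
Longest non-decreasing subsequence has length 5, so deletions = 11 − 5 = 6.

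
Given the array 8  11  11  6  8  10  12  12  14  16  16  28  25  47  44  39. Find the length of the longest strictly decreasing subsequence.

Let dp[i] be the longest strictly decreasing subsequence ending at i:
i:      1  2  3  4  5  6  7  8  9 10 11 12 13 14 15 16
a[i]:   8 11 11  6  8 10 12 12 14 16 16 28 25 47 44 39
dp:     1  1  1  2  2  2  1  1  1  1  1  1  2  1  2  3
Maximum is 3.

3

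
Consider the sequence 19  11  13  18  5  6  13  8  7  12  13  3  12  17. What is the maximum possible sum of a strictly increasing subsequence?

61

Let S[i] be the best sum of a strictly increasing subsequence ending at i:
i:      1  2  3  4  5  6  7  8  9 10 11 12 13 14
a[i]:  19 11 13 18  5  6 13  8  7 12 13  3 12 17
S:     19 11 24 42  5 11 24 19 18 31 44  3 31 61
Maximum is 61 (e.g. 5 + 6 + 8 + 12 + 13 + 17).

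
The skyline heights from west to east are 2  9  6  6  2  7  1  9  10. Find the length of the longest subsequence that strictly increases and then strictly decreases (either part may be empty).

5

inc[i] = longest strictly increasing subsequence ending at i; dec[i] = longest strictly decreasing subsequence starting at i:
i:      1  2  3  4  5  6  7  8  9
a[i]:   2  9  6  6  2  7  1  9 10
inc:    1  2  2  2  1  3  1  4  5
dec:    2  4  3  3  2  2  1  1  1
Best peak at i=2 (value 9): inc=2, dec=4, length 2+4−1 = 5.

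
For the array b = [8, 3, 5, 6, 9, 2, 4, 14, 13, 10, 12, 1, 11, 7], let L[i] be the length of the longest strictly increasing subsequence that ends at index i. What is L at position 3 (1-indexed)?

dp[i] = 1 + max{dp[j] : j<i, b[j]<b[i]} (or 1 if no such j):
i:      1  2  3  4  5  6  7  8  9 10 11 12 13 14
b[i]:   8  3  5  6  9  2  4 14 13 10 12  1 11  7
dp:     1  1  2  3  4  1  2  5  5  5  6  1  6  4
At index 3 the value is 2.

2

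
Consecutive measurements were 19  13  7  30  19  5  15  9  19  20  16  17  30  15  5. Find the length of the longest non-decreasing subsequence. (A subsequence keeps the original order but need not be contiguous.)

5

Let dp[i] be the length of the longest such subsequence ending at index i:
i:      1  2  3  4  5  6  7  8  9 10 11 12 13 14 15
a[i]:  19 13  7 30 19  5 15  9 19 20 16 17 30 15  5
dp:     1  1  1  2  2  1  2  2  3  4  3  4  5  3  2
Maximum dp value is 5.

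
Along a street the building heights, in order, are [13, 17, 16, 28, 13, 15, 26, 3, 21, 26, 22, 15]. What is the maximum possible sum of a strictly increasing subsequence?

77

Let S[i] be the best sum of a strictly increasing subsequence ending at i:
i:      1  2  3  4  5  6  7  8  9 10 11 12
a[i]:  13 17 16 28 13 15 26  3 21 26 22 15
S:     13 30 29 58 13 28 56  3 51 77 73 28
Maximum is 77 (e.g. 13 + 17 + 21 + 26).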